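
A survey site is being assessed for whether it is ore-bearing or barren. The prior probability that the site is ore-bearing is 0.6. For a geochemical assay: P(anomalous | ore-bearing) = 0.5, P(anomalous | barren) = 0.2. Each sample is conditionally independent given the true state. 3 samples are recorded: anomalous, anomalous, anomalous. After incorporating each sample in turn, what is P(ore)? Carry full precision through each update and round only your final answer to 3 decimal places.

After 'anomalous': P(ore) = 0.5·0.6000 / (0.5·0.6000 + 0.2·0.4000) ≈ 0.7895
After 'anomalous': P(ore) = 0.5·0.7895 / (0.5·0.7895 + 0.2·0.2105) ≈ 0.9036
After 'anomalous': P(ore) = 0.5·0.9036 / (0.5·0.9036 + 0.2·0.0964) ≈ 0.9591

0.959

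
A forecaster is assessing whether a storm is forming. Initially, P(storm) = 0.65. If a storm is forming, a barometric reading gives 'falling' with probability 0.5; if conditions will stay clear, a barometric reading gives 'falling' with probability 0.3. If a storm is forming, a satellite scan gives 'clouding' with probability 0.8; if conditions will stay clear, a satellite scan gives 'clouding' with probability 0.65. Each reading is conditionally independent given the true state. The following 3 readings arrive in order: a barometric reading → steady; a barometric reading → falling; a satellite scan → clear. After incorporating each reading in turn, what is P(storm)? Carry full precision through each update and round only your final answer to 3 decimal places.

After a barometric reading='steady': P(storm) = 0.5·0.6500 / (0.5·0.6500 + 0.7·0.3500) ≈ 0.5702
After a barometric reading='falling': P(storm) = 0.5·0.5702 / (0.5·0.5702 + 0.3·0.4298) ≈ 0.6886
After a satellite scan='clear': P(storm) = 0.2·0.6886 / (0.2·0.6886 + 0.35·0.3114) ≈ 0.5582

0.558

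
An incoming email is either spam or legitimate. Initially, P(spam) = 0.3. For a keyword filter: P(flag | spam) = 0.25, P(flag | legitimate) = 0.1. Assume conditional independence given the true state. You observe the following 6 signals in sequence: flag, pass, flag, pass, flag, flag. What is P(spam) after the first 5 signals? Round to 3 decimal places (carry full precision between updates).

After 'flag': P(spam) = 0.25·0.3000 / (0.25·0.3000 + 0.1·0.7000) ≈ 0.5172
After 'pass': P(spam) = 0.75·0.5172 / (0.75·0.5172 + 0.9·0.4828) ≈ 0.4717
After 'flag': P(spam) = 0.25·0.4717 / (0.25·0.4717 + 0.1·0.5283) ≈ 0.6906
After 'pass': P(spam) = 0.75·0.6906 / (0.75·0.6906 + 0.9·0.3094) ≈ 0.6504
After 'flag': P(spam) = 0.25·0.6504 / (0.25·0.6504 + 0.1·0.3496) ≈ 0.8230

0.823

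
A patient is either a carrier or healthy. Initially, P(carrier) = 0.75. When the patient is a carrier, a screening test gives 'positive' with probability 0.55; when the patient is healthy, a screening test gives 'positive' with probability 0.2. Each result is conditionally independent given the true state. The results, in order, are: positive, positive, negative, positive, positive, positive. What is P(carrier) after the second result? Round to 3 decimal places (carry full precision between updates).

0.958

After 'positive': P(carrier) = 0.55·0.7500 / (0.55·0.7500 + 0.2·0.2500) ≈ 0.8919
After 'positive': P(carrier) = 0.55·0.8919 / (0.55·0.8919 + 0.2·0.1081) ≈ 0.9578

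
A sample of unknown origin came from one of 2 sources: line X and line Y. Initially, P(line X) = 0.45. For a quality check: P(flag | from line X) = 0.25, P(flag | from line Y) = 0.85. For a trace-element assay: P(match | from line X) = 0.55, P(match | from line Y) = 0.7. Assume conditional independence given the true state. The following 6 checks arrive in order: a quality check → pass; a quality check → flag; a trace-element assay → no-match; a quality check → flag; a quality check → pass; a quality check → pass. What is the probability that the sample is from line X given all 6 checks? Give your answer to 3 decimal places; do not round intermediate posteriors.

0.930

Apply Bayes' rule sequentially, carrying P(line X) forward.
After a quality check='pass': P(line X) = 0.75·0.4500 / (0.75·0.4500 + 0.15·0.5500) ≈ 0.8036
After a quality check='flag': P(line X) = 0.25·0.8036 / (0.25·0.8036 + 0.85·0.1964) ≈ 0.5461
After a trace-element assay='no-match': P(line X) = 0.45·0.5461 / (0.45·0.5461 + 0.3·0.4539) ≈ 0.6435
After a quality check='flag': P(line X) = 0.25·0.6435 / (0.25·0.6435 + 0.85·0.3565) ≈ 0.3468
After a quality check='pass': P(line X) = 0.75·0.3468 / (0.75·0.3468 + 0.15·0.6532) ≈ 0.7263
After a quality check='pass': P(line X) = 0.75·0.7263 / (0.75·0.7263 + 0.15·0.2737) ≈ 0.9299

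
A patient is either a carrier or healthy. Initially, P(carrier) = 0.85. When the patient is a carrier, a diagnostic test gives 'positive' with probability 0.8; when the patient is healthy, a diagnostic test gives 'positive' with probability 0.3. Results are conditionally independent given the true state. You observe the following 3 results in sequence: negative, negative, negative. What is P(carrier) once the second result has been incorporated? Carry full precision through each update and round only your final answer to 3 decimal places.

0.316

Each posterior becomes the prior for the next update.
After 'negative': P(carrier) = 0.2·0.8500 / (0.2·0.8500 + 0.7·0.1500) ≈ 0.6182
After 'negative': P(carrier) = 0.2·0.6182 / (0.2·0.6182 + 0.7·0.3818) ≈ 0.3163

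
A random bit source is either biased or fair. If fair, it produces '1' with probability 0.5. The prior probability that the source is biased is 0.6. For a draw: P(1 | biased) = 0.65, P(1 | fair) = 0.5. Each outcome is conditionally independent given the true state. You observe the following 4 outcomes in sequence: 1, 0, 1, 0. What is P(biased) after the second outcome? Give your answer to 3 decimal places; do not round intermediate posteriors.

0.577

After '1': P(biased) = 0.65·0.6000 / (0.65·0.6000 + 0.5·0.4000) ≈ 0.6610
After '0': P(biased) = 0.35·0.6610 / (0.35·0.6610 + 0.5·0.3390) ≈ 0.5772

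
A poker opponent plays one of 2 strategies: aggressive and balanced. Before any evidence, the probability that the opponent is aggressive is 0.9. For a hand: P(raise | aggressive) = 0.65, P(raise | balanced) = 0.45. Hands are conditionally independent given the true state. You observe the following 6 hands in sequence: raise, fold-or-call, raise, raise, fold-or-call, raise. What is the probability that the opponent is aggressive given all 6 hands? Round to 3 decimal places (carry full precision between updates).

0.941

After 'raise': P(aggressive) = 0.65·0.9000 / (0.65·0.9000 + 0.45·0.1000) ≈ 0.9286
After 'fold-or-call': P(aggressive) = 0.35·0.9286 / (0.35·0.9286 + 0.55·0.0714) ≈ 0.8922
After 'raise': P(aggressive) = 0.65·0.8922 / (0.65·0.8922 + 0.45·0.1078) ≈ 0.9228
After 'raise': P(aggressive) = 0.65·0.9228 / (0.65·0.9228 + 0.45·0.0772) ≈ 0.9452
After 'fold-or-call': P(aggressive) = 0.35·0.9452 / (0.35·0.9452 + 0.55·0.0548) ≈ 0.9166
After 'raise': P(aggressive) = 0.65·0.9166 / (0.65·0.9166 + 0.45·0.0834) ≈ 0.9407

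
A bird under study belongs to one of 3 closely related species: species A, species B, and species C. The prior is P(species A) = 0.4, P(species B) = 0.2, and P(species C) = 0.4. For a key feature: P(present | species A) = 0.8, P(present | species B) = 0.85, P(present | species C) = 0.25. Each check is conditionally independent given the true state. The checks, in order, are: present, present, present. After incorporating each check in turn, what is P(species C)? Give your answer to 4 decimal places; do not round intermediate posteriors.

0.0187

After 'present': normaliser = 0.8·0.4000 + 0.85·0.2000 + 0.25·0.4000; P(species A) ≈ 0.5424, P(species B) ≈ 0.2881, P(species C) ≈ 0.1695
After 'present': normaliser = 0.8·0.5424 + 0.85·0.2881 + 0.25·0.1695; P(species A) ≈ 0.6016, P(species B) ≈ 0.3396, P(species C) ≈ 0.0588
After 'present': normaliser = 0.8·0.6016 + 0.85·0.3396 + 0.25·0.0588; P(species A) ≈ 0.6134, P(species B) ≈ 0.3679, P(species C) ≈ 0.0187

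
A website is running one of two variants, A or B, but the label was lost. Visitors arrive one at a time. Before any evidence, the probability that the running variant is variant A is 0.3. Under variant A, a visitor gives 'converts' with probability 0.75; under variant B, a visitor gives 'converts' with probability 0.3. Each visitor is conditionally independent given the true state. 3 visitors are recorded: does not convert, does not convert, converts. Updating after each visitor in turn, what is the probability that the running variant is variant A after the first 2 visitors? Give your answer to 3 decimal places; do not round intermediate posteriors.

0.052

After 'does not convert': P(A) = 0.25·0.3000 / (0.25·0.3000 + 0.7·0.7000) ≈ 0.1327
After 'does not convert': P(A) = 0.25·0.1327 / (0.25·0.1327 + 0.7·0.8673) ≈ 0.0518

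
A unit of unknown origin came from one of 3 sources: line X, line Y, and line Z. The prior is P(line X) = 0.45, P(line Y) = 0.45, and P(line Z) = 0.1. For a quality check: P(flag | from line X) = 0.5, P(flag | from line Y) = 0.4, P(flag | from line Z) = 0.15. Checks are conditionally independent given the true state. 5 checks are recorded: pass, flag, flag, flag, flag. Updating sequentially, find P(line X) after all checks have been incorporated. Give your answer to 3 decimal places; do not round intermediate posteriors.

0.669

After 'pass': normaliser = 0.5·0.4500 + 0.6·0.4500 + 0.85·0.1000; P(line X) ≈ 0.3879, P(line Y) ≈ 0.4655, P(line Z) ≈ 0.1466
After 'flag': normaliser = 0.5·0.3879 + 0.4·0.4655 + 0.15·0.1466; P(line X) ≈ 0.4823, P(line Y) ≈ 0.4630, P(line Z) ≈ 0.0547
After 'flag': normaliser = 0.5·0.4823 + 0.4·0.4630 + 0.15·0.0547; P(line X) ≈ 0.5549, P(line Y) ≈ 0.4262, P(line Z) ≈ 0.0189
After 'flag': normaliser = 0.5·0.5549 + 0.4·0.4262 + 0.15·0.0189; P(line X) ≈ 0.6155, P(line Y) ≈ 0.3782, P(line Z) ≈ 0.0063
After 'flag': normaliser = 0.5·0.6155 + 0.4·0.3782 + 0.15·0.0063; P(line X) ≈ 0.6691, P(line Y) ≈ 0.3289, P(line Z) ≈ 0.0020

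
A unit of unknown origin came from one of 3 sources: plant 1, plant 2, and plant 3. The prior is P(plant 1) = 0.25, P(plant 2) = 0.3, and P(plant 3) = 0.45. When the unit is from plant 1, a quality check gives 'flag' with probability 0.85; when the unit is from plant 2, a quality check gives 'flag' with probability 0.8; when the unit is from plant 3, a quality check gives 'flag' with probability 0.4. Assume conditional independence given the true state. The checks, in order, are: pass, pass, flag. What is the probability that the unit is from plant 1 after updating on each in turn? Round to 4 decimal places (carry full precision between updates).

0.0604

After 'pass': normaliser = 0.15·0.2500 + 0.2·0.3000 + 0.6·0.4500; P(plant 1) ≈ 0.1020, P(plant 2) ≈ 0.1633, P(plant 3) ≈ 0.7347
After 'pass': normaliser = 0.15·0.1020 + 0.2·0.1633 + 0.6·0.7347; P(plant 1) ≈ 0.0313, P(plant 2) ≈ 0.0668, P(plant 3) ≈ 0.9019
After 'flag': normaliser = 0.85·0.0313 + 0.8·0.0668 + 0.4·0.9019; P(plant 1) ≈ 0.0604, P(plant 2) ≈ 0.1212, P(plant 3) ≈ 0.8184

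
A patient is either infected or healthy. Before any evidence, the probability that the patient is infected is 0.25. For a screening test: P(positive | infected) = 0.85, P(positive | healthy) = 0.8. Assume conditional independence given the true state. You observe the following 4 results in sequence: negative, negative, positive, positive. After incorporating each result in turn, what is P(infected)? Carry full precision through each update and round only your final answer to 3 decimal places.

Apply Bayes' rule sequentially, carrying P(infected) forward.
After 'negative': P(infected) = 0.15·0.2500 / (0.15·0.2500 + 0.2·0.7500) ≈ 0.2000
After 'negative': P(infected) = 0.15·0.2000 / (0.15·0.2000 + 0.2·0.8000) ≈ 0.1579
After 'positive': P(infected) = 0.85·0.1579 / (0.85·0.1579 + 0.8·0.8421) ≈ 0.1661
After 'positive': P(infected) = 0.85·0.1661 / (0.85·0.1661 + 0.8·0.8339) ≈ 0.1747

0.175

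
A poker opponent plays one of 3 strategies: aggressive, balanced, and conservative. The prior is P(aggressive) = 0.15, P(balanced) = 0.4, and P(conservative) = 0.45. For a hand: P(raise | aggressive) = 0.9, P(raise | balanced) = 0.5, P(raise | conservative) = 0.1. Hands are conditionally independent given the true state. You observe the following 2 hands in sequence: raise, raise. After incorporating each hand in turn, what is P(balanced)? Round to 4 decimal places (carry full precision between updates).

After 'raise': normaliser = 0.9·0.1500 + 0.5·0.4000 + 0.1·0.4500; P(aggressive) ≈ 0.3553, P(balanced) ≈ 0.5263, P(conservative) ≈ 0.1184
After 'raise': normaliser = 0.9·0.3553 + 0.5·0.5263 + 0.1·0.1184; P(aggressive) ≈ 0.5376, P(balanced) ≈ 0.4425, P(conservative) ≈ 0.0199

0.4425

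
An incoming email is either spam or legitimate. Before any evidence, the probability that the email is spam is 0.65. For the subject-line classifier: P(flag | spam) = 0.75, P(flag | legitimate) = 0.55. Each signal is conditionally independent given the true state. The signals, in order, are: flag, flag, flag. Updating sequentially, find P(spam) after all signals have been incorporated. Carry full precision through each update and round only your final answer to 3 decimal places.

0.825

After 'flag': P(spam) = 0.75·0.6500 / (0.75·0.6500 + 0.55·0.3500) ≈ 0.7169
After 'flag': P(spam) = 0.75·0.7169 / (0.75·0.7169 + 0.55·0.2831) ≈ 0.7755
After 'flag': P(spam) = 0.75·0.7755 / (0.75·0.7755 + 0.55·0.2245) ≈ 0.8248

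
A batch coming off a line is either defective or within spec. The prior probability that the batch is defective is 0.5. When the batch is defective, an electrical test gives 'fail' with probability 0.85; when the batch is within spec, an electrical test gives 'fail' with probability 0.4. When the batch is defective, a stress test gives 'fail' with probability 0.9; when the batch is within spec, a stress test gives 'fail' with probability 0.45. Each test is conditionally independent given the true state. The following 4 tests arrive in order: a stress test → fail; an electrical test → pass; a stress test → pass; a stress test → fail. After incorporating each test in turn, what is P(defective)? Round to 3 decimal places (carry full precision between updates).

After a stress test='fail': P(defective) = 0.9·0.5000 / (0.9·0.5000 + 0.45·0.5000) ≈ 0.6667
After an electrical test='pass': P(defective) = 0.15·0.6667 / (0.15·0.6667 + 0.6·0.3333) ≈ 0.3333
After a stress test='pass': P(defective) = 0.1·0.3333 / (0.1·0.3333 + 0.55·0.6667) ≈ 0.0833
After a stress test='fail': P(defective) = 0.9·0.0833 / (0.9·0.0833 + 0.45·0.9167) ≈ 0.1538

0.154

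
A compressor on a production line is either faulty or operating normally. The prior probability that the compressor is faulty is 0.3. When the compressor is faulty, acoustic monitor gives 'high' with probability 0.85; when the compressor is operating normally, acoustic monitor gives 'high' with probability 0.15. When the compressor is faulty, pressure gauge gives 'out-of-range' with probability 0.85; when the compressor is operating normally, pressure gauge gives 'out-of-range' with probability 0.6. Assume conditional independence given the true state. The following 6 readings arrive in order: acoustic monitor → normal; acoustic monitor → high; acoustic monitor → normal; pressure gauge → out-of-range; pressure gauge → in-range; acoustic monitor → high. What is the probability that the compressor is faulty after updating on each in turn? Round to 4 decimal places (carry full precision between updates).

0.1855

After acoustic monitor='normal': P(faulty) = 0.15·0.3000 / (0.15·0.3000 + 0.85·0.7000) ≈ 0.0703
After acoustic monitor='high': P(faulty) = 0.85·0.0703 / (0.85·0.0703 + 0.15·0.9297) ≈ 0.3000
After acoustic monitor='normal': P(faulty) = 0.15·0.3000 / (0.15·0.3000 + 0.85·0.7000) ≈ 0.0703
After pressure gauge='out-of-range': P(faulty) = 0.85·0.0703 / (0.85·0.0703 + 0.6·0.9297) ≈ 0.0968
After pressure gauge='in-range': P(faulty) = 0.15·0.0968 / (0.15·0.0968 + 0.4·0.9032) ≈ 0.0386
After acoustic monitor='high': P(faulty) = 0.85·0.0386 / (0.85·0.0386 + 0.15·0.9614) ≈ 0.1855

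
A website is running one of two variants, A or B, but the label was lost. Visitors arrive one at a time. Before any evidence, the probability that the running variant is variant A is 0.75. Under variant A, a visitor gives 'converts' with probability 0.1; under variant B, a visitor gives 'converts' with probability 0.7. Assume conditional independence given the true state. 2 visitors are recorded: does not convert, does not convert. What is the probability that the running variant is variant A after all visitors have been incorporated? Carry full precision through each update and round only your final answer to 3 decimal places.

Apply Bayes' rule sequentially, carrying P(A) forward.
After 'does not convert': P(A) = 0.9·0.7500 / (0.9·0.7500 + 0.3·0.2500) ≈ 0.9000
After 'does not convert': P(A) = 0.9·0.9000 / (0.9·0.9000 + 0.3·0.1000) ≈ 0.9643

0.964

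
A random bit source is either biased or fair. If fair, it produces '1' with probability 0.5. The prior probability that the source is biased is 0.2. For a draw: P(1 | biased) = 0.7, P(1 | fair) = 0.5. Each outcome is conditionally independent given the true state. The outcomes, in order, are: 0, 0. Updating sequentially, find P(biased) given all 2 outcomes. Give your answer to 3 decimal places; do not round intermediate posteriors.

0.083

After '0': P(biased) = 0.3·0.2000 / (0.3·0.2000 + 0.5·0.8000) ≈ 0.1304
After '0': P(biased) = 0.3·0.1304 / (0.3·0.1304 + 0.5·0.8696) ≈ 0.0826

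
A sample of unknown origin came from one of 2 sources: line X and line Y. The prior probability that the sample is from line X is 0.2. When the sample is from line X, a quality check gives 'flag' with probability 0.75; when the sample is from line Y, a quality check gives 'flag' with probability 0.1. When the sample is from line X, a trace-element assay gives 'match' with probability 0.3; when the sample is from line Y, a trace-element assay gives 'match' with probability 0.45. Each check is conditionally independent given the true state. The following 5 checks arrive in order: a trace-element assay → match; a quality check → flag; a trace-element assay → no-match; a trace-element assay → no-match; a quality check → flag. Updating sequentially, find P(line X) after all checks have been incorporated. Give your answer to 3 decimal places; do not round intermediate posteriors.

0.938

After a trace-element assay='match': P(line X) = 0.3·0.2000 / (0.3·0.2000 + 0.45·0.8000) ≈ 0.1429
After a quality check='flag': P(line X) = 0.75·0.1429 / (0.75·0.1429 + 0.1·0.8571) ≈ 0.5556
After a trace-element assay='no-match': P(line X) = 0.7·0.5556 / (0.7·0.5556 + 0.55·0.4444) ≈ 0.6140
After a trace-element assay='no-match': P(line X) = 0.7·0.6140 / (0.7·0.6140 + 0.55·0.3860) ≈ 0.6694
After a quality check='flag': P(line X) = 0.75·0.6694 / (0.75·0.6694 + 0.1·0.3306) ≈ 0.9382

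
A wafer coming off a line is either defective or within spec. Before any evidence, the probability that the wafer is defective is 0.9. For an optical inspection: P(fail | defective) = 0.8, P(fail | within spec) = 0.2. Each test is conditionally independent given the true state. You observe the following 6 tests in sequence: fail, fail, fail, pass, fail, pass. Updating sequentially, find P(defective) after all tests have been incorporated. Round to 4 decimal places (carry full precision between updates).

0.9931

After 'fail': P(defective) = 0.8·0.9000 / (0.8·0.9000 + 0.2·0.1000) ≈ 0.9730
After 'fail': P(defective) = 0.8·0.9730 / (0.8·0.9730 + 0.2·0.0270) ≈ 0.9931
After 'fail': P(defective) = 0.8·0.9931 / (0.8·0.9931 + 0.2·0.0069) ≈ 0.9983
After 'pass': P(defective) = 0.2·0.9983 / (0.2·0.9983 + 0.8·0.0017) ≈ 0.9931
After 'fail': P(defective) = 0.8·0.9931 / (0.8·0.9931 + 0.2·0.0069) ≈ 0.9983
After 'pass': P(defective) = 0.2·0.9983 / (0.2·0.9983 + 0.8·0.0017) ≈ 0.9931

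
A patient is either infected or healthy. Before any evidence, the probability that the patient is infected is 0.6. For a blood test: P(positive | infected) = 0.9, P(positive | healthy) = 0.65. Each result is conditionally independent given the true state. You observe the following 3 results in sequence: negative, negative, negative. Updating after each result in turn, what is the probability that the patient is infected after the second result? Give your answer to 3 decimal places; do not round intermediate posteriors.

Apply Bayes' rule sequentially, carrying P(infected) forward.
After 'negative': P(infected) = 0.1·0.6000 / (0.1·0.6000 + 0.35·0.4000) ≈ 0.3000
After 'negative': P(infected) = 0.1·0.3000 / (0.1·0.3000 + 0.35·0.7000) ≈ 0.1091

0.109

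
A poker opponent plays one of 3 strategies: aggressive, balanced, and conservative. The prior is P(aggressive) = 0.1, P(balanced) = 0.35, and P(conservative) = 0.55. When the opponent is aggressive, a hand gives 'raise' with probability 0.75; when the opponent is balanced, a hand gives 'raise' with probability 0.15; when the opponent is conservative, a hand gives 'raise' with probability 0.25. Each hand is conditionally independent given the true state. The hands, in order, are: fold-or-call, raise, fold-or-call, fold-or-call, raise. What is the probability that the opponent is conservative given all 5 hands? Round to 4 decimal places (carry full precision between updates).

0.7173

After 'fold-or-call': normaliser = 0.25·0.1000 + 0.85·0.3500 + 0.75·0.5500; P(aggressive) ≈ 0.0340, P(balanced) ≈ 0.4048, P(conservative) ≈ 0.5612
After 'raise': normaliser = 0.75·0.0340 + 0.15·0.4048 + 0.25·0.5612; P(aggressive) ≈ 0.1126, P(balanced) ≈ 0.2680, P(conservative) ≈ 0.6194
After 'fold-or-call': normaliser = 0.25·0.1126 + 0.85·0.2680 + 0.75·0.6194; P(aggressive) ≈ 0.0391, P(balanced) ≈ 0.3162, P(conservative) ≈ 0.6447
After 'fold-or-call': normaliser = 0.25·0.0391 + 0.85·0.3162 + 0.75·0.6447; P(aggressive) ≈ 0.0128, P(balanced) ≈ 0.3527, P(conservative) ≈ 0.6345
After 'raise': normaliser = 0.75·0.0128 + 0.15·0.3527 + 0.25·0.6345; P(aggressive) ≈ 0.0435, P(balanced) ≈ 0.2392, P(conservative) ≈ 0.7173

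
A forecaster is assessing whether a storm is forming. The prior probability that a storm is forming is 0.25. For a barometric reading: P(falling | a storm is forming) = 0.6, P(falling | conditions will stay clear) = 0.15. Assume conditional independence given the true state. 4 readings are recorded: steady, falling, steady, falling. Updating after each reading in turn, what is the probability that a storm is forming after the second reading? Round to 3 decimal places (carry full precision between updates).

After 'steady': P(storm) = 0.4·0.2500 / (0.4·0.2500 + 0.85·0.7500) ≈ 0.1356
After 'falling': P(storm) = 0.6·0.1356 / (0.6·0.1356 + 0.15·0.8644) ≈ 0.3855

0.386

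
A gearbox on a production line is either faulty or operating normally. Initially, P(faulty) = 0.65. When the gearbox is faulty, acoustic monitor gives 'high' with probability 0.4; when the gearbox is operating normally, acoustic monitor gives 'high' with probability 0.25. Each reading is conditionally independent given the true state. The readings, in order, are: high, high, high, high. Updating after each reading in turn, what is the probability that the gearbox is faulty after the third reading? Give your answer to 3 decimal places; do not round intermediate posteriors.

After 'high': P(faulty) = 0.4·0.6500 / (0.4·0.6500 + 0.25·0.3500) ≈ 0.7482
After 'high': P(faulty) = 0.4·0.7482 / (0.4·0.7482 + 0.25·0.2518) ≈ 0.8262
After 'high': P(faulty) = 0.4·0.8262 / (0.4·0.8262 + 0.25·0.1738) ≈ 0.8838

0.884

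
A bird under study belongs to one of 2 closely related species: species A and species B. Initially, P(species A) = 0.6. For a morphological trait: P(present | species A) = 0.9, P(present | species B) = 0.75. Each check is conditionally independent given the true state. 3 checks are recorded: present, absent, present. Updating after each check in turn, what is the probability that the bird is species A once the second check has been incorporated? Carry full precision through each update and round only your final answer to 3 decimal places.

After 'present': P(species A) = 0.9·0.6000 / (0.9·0.6000 + 0.75·0.4000) ≈ 0.6429
After 'absent': P(species A) = 0.1·0.6429 / (0.1·0.6429 + 0.25·0.3571) ≈ 0.4186

0.419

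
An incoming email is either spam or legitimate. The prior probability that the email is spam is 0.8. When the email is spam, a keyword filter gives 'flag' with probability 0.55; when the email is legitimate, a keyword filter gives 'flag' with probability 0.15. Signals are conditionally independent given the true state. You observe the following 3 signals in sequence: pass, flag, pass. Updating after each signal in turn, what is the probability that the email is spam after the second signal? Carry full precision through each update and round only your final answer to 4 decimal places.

After 'pass': P(spam) = 0.45·0.8000 / (0.45·0.8000 + 0.85·0.2000) ≈ 0.6792
After 'flag': P(spam) = 0.55·0.6792 / (0.55·0.6792 + 0.15·0.3208) ≈ 0.8859

0.8859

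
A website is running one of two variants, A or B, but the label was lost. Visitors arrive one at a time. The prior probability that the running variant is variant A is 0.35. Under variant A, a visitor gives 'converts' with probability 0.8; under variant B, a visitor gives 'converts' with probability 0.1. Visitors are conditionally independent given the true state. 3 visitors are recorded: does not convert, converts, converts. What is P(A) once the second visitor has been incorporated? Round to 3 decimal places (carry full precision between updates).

After 'does not convert': P(A) = 0.2·0.3500 / (0.2·0.3500 + 0.9·0.6500) ≈ 0.1069
After 'converts': P(A) = 0.8·0.1069 / (0.8·0.1069 + 0.1·0.8931) ≈ 0.4891

0.489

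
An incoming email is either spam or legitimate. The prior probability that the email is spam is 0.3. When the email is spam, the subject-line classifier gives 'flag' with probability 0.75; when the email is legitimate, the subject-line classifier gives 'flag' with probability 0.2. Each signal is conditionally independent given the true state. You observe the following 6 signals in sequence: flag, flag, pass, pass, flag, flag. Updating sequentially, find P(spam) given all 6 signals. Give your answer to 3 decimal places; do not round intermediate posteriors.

0.892

Apply Bayes' rule sequentially, carrying P(spam) forward.
After 'flag': P(spam) = 0.75·0.3000 / (0.75·0.3000 + 0.2·0.7000) ≈ 0.6164
After 'flag': P(spam) = 0.75·0.6164 / (0.75·0.6164 + 0.2·0.3836) ≈ 0.8577
After 'pass': P(spam) = 0.25·0.8577 / (0.25·0.8577 + 0.8·0.1423) ≈ 0.6532
After 'pass': P(spam) = 0.25·0.6532 / (0.25·0.6532 + 0.8·0.3468) ≈ 0.3705
After 'flag': P(spam) = 0.75·0.3705 / (0.75·0.3705 + 0.2·0.6295) ≈ 0.6882
After 'flag': P(spam) = 0.75·0.6882 / (0.75·0.6882 + 0.2·0.3118) ≈ 0.8922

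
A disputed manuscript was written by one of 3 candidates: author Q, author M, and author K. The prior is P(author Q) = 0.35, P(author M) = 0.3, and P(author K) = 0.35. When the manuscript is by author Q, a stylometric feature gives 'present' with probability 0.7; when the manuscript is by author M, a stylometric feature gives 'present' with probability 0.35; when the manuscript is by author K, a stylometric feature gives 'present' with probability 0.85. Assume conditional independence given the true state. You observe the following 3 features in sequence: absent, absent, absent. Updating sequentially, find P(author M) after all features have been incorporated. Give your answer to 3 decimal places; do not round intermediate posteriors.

After 'absent': normaliser = 0.3·0.3500 + 0.65·0.3000 + 0.15·0.3500; P(author Q) ≈ 0.2979, P(author M) ≈ 0.5532, P(author K) ≈ 0.1489
After 'absent': normaliser = 0.3·0.2979 + 0.65·0.5532 + 0.15·0.1489; P(author Q) ≈ 0.1896, P(author M) ≈ 0.7630, P(author K) ≈ 0.0474
After 'absent': normaliser = 0.3·0.1896 + 0.65·0.7630 + 0.15·0.0474; P(author Q) ≈ 0.1016, P(author M) ≈ 0.8857, P(author K) ≈ 0.0127

0.886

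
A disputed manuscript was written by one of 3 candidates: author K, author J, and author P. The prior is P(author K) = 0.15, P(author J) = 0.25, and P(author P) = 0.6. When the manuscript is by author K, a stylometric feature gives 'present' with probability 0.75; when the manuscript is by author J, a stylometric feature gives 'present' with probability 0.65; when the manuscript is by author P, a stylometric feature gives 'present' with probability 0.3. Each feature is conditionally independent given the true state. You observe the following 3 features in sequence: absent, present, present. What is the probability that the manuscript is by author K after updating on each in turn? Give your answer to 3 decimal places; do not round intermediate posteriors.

After 'absent': normaliser = 0.25·0.1500 + 0.35·0.2500 + 0.7·0.6000; P(author K) ≈ 0.0688, P(author J) ≈ 0.1606, P(author P) ≈ 0.7706
After 'present': normaliser = 0.75·0.0688 + 0.65·0.1606 + 0.3·0.7706; P(author K) ≈ 0.1333, P(author J) ≈ 0.2695, P(author P) ≈ 0.5972
After 'present': normaliser = 0.75·0.1333 + 0.65·0.2695 + 0.3·0.5972; P(author K) ≈ 0.2200, P(author J) ≈ 0.3856, P(author P) ≈ 0.3943

0.220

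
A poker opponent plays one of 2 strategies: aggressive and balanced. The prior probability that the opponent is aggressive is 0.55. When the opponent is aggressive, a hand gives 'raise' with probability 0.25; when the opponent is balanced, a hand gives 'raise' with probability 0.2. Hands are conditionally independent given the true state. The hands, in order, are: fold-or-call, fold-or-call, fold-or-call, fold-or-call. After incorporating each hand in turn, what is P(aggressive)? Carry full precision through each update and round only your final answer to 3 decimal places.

Each posterior becomes the prior for the next update.
After 'fold-or-call': P(aggressive) = 0.75·0.5500 / (0.75·0.5500 + 0.8·0.4500) ≈ 0.5340
After 'fold-or-call': P(aggressive) = 0.75·0.5340 / (0.75·0.5340 + 0.8·0.4660) ≈ 0.5179
After 'fold-or-call': P(aggressive) = 0.75·0.5179 / (0.75·0.5179 + 0.8·0.4821) ≈ 0.5018
After 'fold-or-call': P(aggressive) = 0.75·0.5018 / (0.75·0.5018 + 0.8·0.4982) ≈ 0.4856

0.486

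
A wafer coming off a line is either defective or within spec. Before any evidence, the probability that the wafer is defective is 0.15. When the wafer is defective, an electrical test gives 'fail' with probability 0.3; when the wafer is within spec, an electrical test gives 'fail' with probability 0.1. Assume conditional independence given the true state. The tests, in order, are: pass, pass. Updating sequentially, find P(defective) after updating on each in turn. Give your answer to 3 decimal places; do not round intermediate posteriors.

After 'pass': P(defective) = 0.7·0.1500 / (0.7·0.1500 + 0.9·0.8500) ≈ 0.1207
After 'pass': P(defective) = 0.7·0.1207 / (0.7·0.1207 + 0.9·0.8793) ≈ 0.0965

0.096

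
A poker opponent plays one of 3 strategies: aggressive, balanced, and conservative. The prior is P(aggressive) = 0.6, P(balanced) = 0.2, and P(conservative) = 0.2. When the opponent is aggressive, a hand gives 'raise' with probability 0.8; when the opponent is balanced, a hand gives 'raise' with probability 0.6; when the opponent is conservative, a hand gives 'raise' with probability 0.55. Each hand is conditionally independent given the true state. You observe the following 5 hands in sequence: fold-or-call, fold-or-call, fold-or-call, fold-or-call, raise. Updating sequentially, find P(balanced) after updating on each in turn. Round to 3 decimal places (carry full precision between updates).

Apply Bayes' rule sequentially, carrying P(balanced) forward.
After 'fold-or-call': normaliser = 0.2·0.6000 + 0.4·0.2000 + 0.45·0.2000; P(aggressive) ≈ 0.4138, P(balanced) ≈ 0.2759, P(conservative) ≈ 0.3103
After 'fold-or-call': normaliser = 0.2·0.4138 + 0.4·0.2759 + 0.45·0.3103; P(aggressive) ≈ 0.2487, P(balanced) ≈ 0.3316, P(conservative) ≈ 0.4197
After 'fold-or-call': normaliser = 0.2·0.2487 + 0.4·0.3316 + 0.45·0.4197; P(aggressive) ≈ 0.1340, P(balanced) ≈ 0.3573, P(conservative) ≈ 0.5087
After 'fold-or-call': normaliser = 0.2·0.1340 + 0.4·0.3573 + 0.45·0.5087; P(aggressive) ≈ 0.0672, P(balanced) ≈ 0.3585, P(conservative) ≈ 0.5743
After 'raise': normaliser = 0.8·0.0672 + 0.6·0.3585 + 0.55·0.5743; P(aggressive) ≈ 0.0920, P(balanced) ≈ 0.3679, P(conservative) ≈ 0.5402

0.368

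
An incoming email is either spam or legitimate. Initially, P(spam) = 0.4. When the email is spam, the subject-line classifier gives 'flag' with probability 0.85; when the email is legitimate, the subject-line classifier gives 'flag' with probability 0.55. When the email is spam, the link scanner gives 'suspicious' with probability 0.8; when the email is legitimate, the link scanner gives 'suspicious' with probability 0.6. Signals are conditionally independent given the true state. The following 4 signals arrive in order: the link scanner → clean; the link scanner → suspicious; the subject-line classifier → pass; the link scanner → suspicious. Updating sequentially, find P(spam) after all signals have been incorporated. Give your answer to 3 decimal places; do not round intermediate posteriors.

After the link scanner='clean': P(spam) = 0.2·0.4000 / (0.2·0.4000 + 0.4·0.6000) ≈ 0.2500
After the link scanner='suspicious': P(spam) = 0.8·0.2500 / (0.8·0.2500 + 0.6·0.7500) ≈ 0.3077
After the subject-line classifier='pass': P(spam) = 0.15·0.3077 / (0.15·0.3077 + 0.45·0.6923) ≈ 0.1290
After the link scanner='suspicious': P(spam) = 0.8·0.1290 / (0.8·0.1290 + 0.6·0.8710) ≈ 0.1649

0.165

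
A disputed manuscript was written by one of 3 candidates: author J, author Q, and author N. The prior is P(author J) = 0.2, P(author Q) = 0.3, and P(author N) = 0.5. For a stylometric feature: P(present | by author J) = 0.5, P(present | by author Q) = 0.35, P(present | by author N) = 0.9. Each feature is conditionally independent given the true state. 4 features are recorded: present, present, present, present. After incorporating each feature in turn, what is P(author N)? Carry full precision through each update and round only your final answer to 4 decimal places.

0.9507

After 'present': normaliser = 0.5·0.2000 + 0.35·0.3000 + 0.9·0.5000; P(author J) ≈ 0.1527, P(author Q) ≈ 0.1603, P(author N) ≈ 0.6870
After 'present': normaliser = 0.5·0.1527 + 0.35·0.1603 + 0.9·0.6870; P(author J) ≈ 0.1017, P(author Q) ≈ 0.0747, P(author N) ≈ 0.8236
After 'present': normaliser = 0.5·0.1017 + 0.35·0.0747 + 0.9·0.8236; P(author J) ≈ 0.0621, P(author Q) ≈ 0.0320, P(author N) ≈ 0.9059
After 'present': normaliser = 0.5·0.0621 + 0.35·0.0320 + 0.9·0.9059; P(author J) ≈ 0.0362, P(author Q) ≈ 0.0130, P(author N) ≈ 0.9507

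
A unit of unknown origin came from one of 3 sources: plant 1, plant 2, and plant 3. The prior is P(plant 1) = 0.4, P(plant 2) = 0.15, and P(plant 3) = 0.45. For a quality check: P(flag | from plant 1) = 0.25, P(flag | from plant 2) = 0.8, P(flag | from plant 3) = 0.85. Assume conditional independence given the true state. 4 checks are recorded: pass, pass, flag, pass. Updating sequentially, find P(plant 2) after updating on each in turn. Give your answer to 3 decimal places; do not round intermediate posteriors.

0.022

Apply Bayes' rule sequentially, carrying P(plant 2) forward.
After 'pass': normaliser = 0.75·0.4000 + 0.2·0.1500 + 0.15·0.4500; P(plant 1) ≈ 0.7547, P(plant 2) ≈ 0.0755, P(plant 3) ≈ 0.1698
After 'pass': normaliser = 0.75·0.7547 + 0.2·0.0755 + 0.15·0.1698; P(plant 1) ≈ 0.9331, P(plant 2) ≈ 0.0249, P(plant 3) ≈ 0.0420
After 'flag': normaliser = 0.25·0.9331 + 0.8·0.0249 + 0.85·0.0420; P(plant 1) ≈ 0.8075, P(plant 2) ≈ 0.0689, P(plant 3) ≈ 0.1236
After 'pass': normaliser = 0.75·0.8075 + 0.2·0.0689 + 0.15·0.1236; P(plant 1) ≈ 0.9493, P(plant 2) ≈ 0.0216, P(plant 3) ≈ 0.0291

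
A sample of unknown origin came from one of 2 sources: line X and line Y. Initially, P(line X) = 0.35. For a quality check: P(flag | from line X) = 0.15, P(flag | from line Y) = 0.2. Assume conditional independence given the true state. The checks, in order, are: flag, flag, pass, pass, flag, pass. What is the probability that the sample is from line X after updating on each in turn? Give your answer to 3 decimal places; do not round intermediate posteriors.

0.214

After 'flag': P(line X) = 0.15·0.3500 / (0.15·0.3500 + 0.2·0.6500) ≈ 0.2877
After 'flag': P(line X) = 0.15·0.2877 / (0.15·0.2877 + 0.2·0.7123) ≈ 0.2325
After 'pass': P(line X) = 0.85·0.2325 / (0.85·0.2325 + 0.8·0.7675) ≈ 0.2435
After 'pass': P(line X) = 0.85·0.2435 / (0.85·0.2435 + 0.8·0.7565) ≈ 0.2548
After 'flag': P(line X) = 0.15·0.2548 / (0.15·0.2548 + 0.2·0.7452) ≈ 0.2041
After 'pass': P(line X) = 0.85·0.2041 / (0.85·0.2041 + 0.8·0.7959) ≈ 0.2141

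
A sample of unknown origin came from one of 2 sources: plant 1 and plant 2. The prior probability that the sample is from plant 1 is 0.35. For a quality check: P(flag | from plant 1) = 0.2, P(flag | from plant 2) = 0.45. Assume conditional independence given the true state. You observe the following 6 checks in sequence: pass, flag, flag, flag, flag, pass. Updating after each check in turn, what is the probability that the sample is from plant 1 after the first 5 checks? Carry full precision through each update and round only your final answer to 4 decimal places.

Each posterior becomes the prior for the next update.
After 'pass': P(plant 1) = 0.8·0.3500 / (0.8·0.3500 + 0.55·0.6500) ≈ 0.4392
After 'flag': P(plant 1) = 0.2·0.4392 / (0.2·0.4392 + 0.45·0.5608) ≈ 0.2582
After 'flag': P(plant 1) = 0.2·0.2582 / (0.2·0.2582 + 0.45·0.7418) ≈ 0.1340
After 'flag': P(plant 1) = 0.2·0.1340 / (0.2·0.1340 + 0.45·0.8660) ≈ 0.0643
After 'flag': P(plant 1) = 0.2·0.0643 / (0.2·0.0643 + 0.45·0.9357) ≈ 0.0297

0.0297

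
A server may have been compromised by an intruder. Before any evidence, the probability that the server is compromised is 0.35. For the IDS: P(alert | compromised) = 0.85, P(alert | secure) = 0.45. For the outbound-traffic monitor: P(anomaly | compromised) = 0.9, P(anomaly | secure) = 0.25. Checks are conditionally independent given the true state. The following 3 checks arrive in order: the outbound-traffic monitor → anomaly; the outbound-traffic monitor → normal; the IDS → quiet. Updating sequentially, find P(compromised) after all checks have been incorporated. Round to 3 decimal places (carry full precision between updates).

0.066

After the outbound-traffic monitor='anomaly': P(compromised) = 0.9·0.3500 / (0.9·0.3500 + 0.25·0.6500) ≈ 0.6597
After the outbound-traffic monitor='normal': P(compromised) = 0.1·0.6597 / (0.1·0.6597 + 0.75·0.3403) ≈ 0.2054
After the IDS='quiet': P(compromised) = 0.15·0.2054 / (0.15·0.2054 + 0.55·0.7946) ≈ 0.0658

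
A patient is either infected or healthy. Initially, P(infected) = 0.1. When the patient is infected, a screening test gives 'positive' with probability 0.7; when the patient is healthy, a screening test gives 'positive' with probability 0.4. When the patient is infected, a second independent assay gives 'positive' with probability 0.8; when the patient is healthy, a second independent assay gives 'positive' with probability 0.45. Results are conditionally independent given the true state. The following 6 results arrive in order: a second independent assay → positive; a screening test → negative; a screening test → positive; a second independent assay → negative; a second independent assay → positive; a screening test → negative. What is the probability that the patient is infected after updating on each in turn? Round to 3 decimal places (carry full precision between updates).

After a second independent assay='positive': P(infected) = 0.8·0.1000 / (0.8·0.1000 + 0.45·0.9000) ≈ 0.1649
After a screening test='negative': P(infected) = 0.3·0.1649 / (0.3·0.1649 + 0.6·0.8351) ≈ 0.0899
After a screening test='positive': P(infected) = 0.7·0.0899 / (0.7·0.0899 + 0.4·0.9101) ≈ 0.1474
After a second independent assay='negative': P(infected) = 0.2·0.1474 / (0.2·0.1474 + 0.55·0.8526) ≈ 0.0591
After a second independent assay='positive': P(infected) = 0.8·0.0591 / (0.8·0.0591 + 0.45·0.9409) ≈ 0.1005
After a screening test='negative': P(infected) = 0.3·0.1005 / (0.3·0.1005 + 0.6·0.8995) ≈ 0.0529

0.053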